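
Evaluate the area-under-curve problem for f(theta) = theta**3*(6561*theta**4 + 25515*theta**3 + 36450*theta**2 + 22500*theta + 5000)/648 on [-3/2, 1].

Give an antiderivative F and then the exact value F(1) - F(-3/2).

f matches the chain-rule pattern g'(h)*h' with inner function h(theta) = -3*theta**2/2 - 5*theta/3; substituting u = h(theta) collapses the integral.
F(theta) = theta**4*(-9*theta - 10)**4/5184 is an antiderivative of f.
Check: d/dtheta[theta**4*(-9*theta - 10)**4/5184] = 81*theta**7/8 + 315*theta**6/8 + 225*theta**5/4 + 625*theta**4/18 + 625*theta**3/81, which equals f(theta).
F(1) = 130321/5184; F(-3/2) = 2401/16384.
Integral = F(1) - F(-3/2) = 33167695/1327104.

Antiderivative: F(theta) = theta**4*(-9*theta - 10)**4/5184; value = 33167695/1327104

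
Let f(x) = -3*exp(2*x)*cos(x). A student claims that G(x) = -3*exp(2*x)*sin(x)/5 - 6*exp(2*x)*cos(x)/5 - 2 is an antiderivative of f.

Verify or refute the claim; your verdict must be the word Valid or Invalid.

Valid: G'(x) = f(x).

d/dx[G] = -3*exp(2*x)*cos(x)
This equals f(x) exactly, so the claim holds.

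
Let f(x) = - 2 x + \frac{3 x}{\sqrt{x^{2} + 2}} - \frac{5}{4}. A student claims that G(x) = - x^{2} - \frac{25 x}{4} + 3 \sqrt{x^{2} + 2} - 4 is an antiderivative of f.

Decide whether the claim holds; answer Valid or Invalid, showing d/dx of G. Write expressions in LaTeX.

Invalid: d/dx[G] - f = -5, which is not 0.

d/dx[G] = \frac{- 8 x \sqrt{x^{2} + 2} + 12 x - 25 \sqrt{x^{2} + 2}}{4 \sqrt{x^{2} + 2}}
d/dx[G] - f(x) = -5 != 0.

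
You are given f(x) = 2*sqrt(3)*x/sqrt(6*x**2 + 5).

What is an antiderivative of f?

An antiderivative is F(x) = sqrt(2*x**2 + 5/3).

The substitution u = 2*x**2 + 5/3 works: f is exactly (dF/du)*(du/dx) for that inner function.
Check: d/dx[sqrt(2*x**2 + 5/3)] = 2*sqrt(3)*x/sqrt(6*x**2 + 5) = f(x).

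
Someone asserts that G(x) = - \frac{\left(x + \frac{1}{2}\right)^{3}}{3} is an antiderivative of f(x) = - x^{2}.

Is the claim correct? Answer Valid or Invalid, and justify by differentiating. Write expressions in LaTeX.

Invalid: d/dx[G] - f = - x - \frac{1}{4}, which is not 0.

d/dx[G] = - x^{2} - x - \frac{1}{4}
d/dx[G] - f(x) = - x - \frac{1}{4} != 0.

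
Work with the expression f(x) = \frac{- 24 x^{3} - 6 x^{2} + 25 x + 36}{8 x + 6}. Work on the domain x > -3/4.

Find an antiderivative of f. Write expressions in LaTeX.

An antiderivative is F(x) = - x^{3} + \frac{3 x^{2}}{4} + 2 x + 3 \log{\left(2 x + \frac{3}{2} \right)}.

Recover f(x) by differentiating a candidate F(x); any mismatch rules it out.
Check: d/dx[- x^{3} + \frac{3 x^{2}}{4} + 2 x + 3 \log{\left(2 x + \frac{3}{2} \right)}] = \frac{- 24 x^{3} - 6 x^{2} + 25 x + 36}{8 x + 6} = f(x).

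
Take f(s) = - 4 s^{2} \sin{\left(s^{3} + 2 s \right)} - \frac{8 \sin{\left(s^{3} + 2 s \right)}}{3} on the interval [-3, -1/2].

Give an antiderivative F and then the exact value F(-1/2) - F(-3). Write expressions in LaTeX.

Antiderivative: F(s) = \frac{4 \cos{\left(s^{3} + 2 s \right)}}{3}; value = - \frac{4 \cos{\left(33 \right)}}{3} + \frac{4 \cos{\left(\frac{9}{8} \right)}}{3}

f matches the chain-rule pattern g'(h)*h' with inner function h(s) = s^{3} + 2 s; substituting u = h(s) collapses the integral.
F(s) = \frac{4 \cos{\left(s^{3} + 2 s \right)}}{3} is an antiderivative of f.
Check: d/ds[\frac{4 \cos{\left(s^{3} + 2 s \right)}}{3}] = - 4 s^{2} \sin{\left(s^{3} + 2 s \right)} - \frac{8 \sin{\left(s^{3} + 2 s \right)}}{3} = f(s).
F(-1/2) = \frac{4 \cos{\left(\frac{9}{8} \right)}}{3}; F(-3) = \frac{4 \cos{\left(33 \right)}}{3}.
Integral = F(-1/2) - F(-3) = - \frac{4 \cos{\left(33 \right)}}{3} + \frac{4 \cos{\left(\frac{9}{8} \right)}}{3}.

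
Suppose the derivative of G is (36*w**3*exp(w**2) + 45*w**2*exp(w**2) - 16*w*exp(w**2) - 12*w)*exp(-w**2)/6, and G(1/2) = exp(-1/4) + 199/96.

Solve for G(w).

Recover the given G'(w) by differentiating a candidate G(w); any mismatch rules it out.
A general antiderivative is 3*w**4/2 + 5*w**3/2 - 4*w**2/3 + exp(-w**2) + C.
The condition gives C = exp(-1/4) + 199/96 - (7/96 + exp(-1/4)) = 2.
So G(w) = (9*w**4*exp(w**2) + 15*w**3*exp(w**2) - 8*w**2*exp(w**2) + 12*exp(w**2) + 6)*exp(-w**2)/6.
Check: d/dw[(9*w**4*exp(w**2) + 15*w**3*exp(w**2) - 8*w**2*exp(w**2) + 12*exp(w**2) + 6)*exp(-w**2)/6] = (36*w**3*exp(w**2) + 45*w**2*exp(w**2) - 16*w*exp(w**2) - 12*w)*exp(-w**2)/6 = G'(w).

G(w) = (9*w**4*exp(w**2) + 15*w**3*exp(w**2) - 8*w**2*exp(w**2) + 12*exp(w**2) + 6)*exp(-w**2)/6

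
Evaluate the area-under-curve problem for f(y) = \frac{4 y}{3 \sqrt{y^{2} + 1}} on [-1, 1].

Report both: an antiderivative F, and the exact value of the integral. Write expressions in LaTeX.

Antiderivative: F(y) = \frac{4 \sqrt{y^{2} + 1}}{3}; value = 0

f matches the chain-rule pattern g'(h)*h' with inner function h(y) = y^{2} + 1; substituting u = h(y) collapses the integral.
F(y) = \frac{4 \sqrt{y^{2} + 1}}{3} is an antiderivative of f.
Check: d/dy[\frac{4 \sqrt{y^{2} + 1}}{3}] = \frac{4 y}{3 \sqrt{y^{2} + 1}} = f(y).
F(1) = \frac{4 \sqrt{2}}{3}; F(-1) = \frac{4 \sqrt{2}}{3}.
Integral = F(1) - F(-1) = 0.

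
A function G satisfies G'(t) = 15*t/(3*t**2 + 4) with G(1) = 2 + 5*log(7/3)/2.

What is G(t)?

The substitution u = t**2 + 4/3 works: G'(t) is exactly (dG/du)*(du/dt) for that inner function.
A general antiderivative is 5*log(t**2 + 4/3)/2 + C.
The condition gives C = 2 + 5*log(7/3)/2 - (5*log(7/3)/2) = 2.
So G(t) = 5*log(t**2 + 4/3)/2 + 2.
Check: d/dt[5*log(t**2 + 4/3)/2 + 2] = 15*t/(3*t**2 + 4) = G'(t).

G(t) = 5*log(t**2 + 4/3)/2 + 2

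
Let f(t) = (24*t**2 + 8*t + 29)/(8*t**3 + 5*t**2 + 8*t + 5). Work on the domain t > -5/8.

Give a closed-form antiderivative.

An antiderivative is F(t) = 3*log(4*t + 5/2) + atan(t).

A first test for any F(t): its t-derivative must equal f(t) identically.
Check: d/dt[3*log(4*t + 5/2) + atan(t)] = (24*t**2 + 8*t + 29)/(8*t**3 + 5*t**2 + 8*t + 5) = f(t).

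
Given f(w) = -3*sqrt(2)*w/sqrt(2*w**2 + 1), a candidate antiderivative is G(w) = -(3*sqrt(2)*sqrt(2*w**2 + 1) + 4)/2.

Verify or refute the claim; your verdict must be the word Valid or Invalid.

Valid - differentiating G returns exactly f.

d/dw[G] = -3*sqrt(2)*w/sqrt(2*w**2 + 1)
This equals f(w) exactly, so the claim holds.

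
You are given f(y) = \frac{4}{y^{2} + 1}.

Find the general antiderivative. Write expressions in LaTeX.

For F(y) to be correct the identity F'(y) - f(y) = 0 must hold.
Check: d/dy[4 \operatorname{atan}{\left(y \right)}] = \frac{4}{y^{2} + 1} = f(y).

F(y) = 4 \operatorname{atan}{\left(y \right)} + C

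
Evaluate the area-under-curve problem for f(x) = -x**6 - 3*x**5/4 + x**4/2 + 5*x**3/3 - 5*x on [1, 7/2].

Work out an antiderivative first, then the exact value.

Antiderivative: F(x) = -x**2*(120*x**5 + 105*x**4 - 84*x**3 - 350*x**2 + 2100)/840; value = -3807075/3584

Integrate term by term and add the pieces.
F(x) = -x**2*(120*x**5 + 105*x**4 - 84*x**3 - 350*x**2 + 2100)/840 is an antiderivative of f.
Check: d/dx[-x**2*(120*x**5 + 105*x**4 - 84*x**3 - 350*x**2 + 2100)/840] = -x**6 - 3*x**5/4 + x**4/2 + 5*x**3/3 - 5*x = f(x).
F(7/2) = -8175307/7680; F(1) = -1891/840.
Integral = F(7/2) - F(1) = -3807075/3584.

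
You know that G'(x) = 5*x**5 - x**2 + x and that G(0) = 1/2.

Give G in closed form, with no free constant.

G(x) = (5*x**6 - 2*x**3 + 3*x**2 + 3)/6

The integrand splits into summands that can be handled one at a time.
A general antiderivative is 5*x**6/6 - x**3/3 + x**2/2 + C.
The condition gives C = 1/2 - (0) = 1/2.
So G(x) = (5*x**6 - 2*x**3 + 3*x**2 + 3)/6.
Check: d/dx[(5*x**6 - 2*x**3 + 3*x**2 + 3)/6] = 5*x**5 - x**2 + x = G'(x).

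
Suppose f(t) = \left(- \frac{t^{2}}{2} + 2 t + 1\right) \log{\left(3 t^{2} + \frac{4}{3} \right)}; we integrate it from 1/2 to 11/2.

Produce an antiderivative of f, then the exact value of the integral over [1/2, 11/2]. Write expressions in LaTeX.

Antiderivative: F(t) = - \frac{t^{3} \log{\left(3 t^{2} + \frac{4}{3} \right)}}{6} + \frac{t^{3}}{9} + t^{2} \log{\left(3 t^{2} + \frac{4}{3} \right)} - t^{2} + t \log{\left(3 t^{2} + \frac{4}{3} \right)} - \frac{58 t}{27} + \frac{4 \log{\left(t^{2} + \frac{4}{9} \right)}}{9} + \frac{116 \operatorname{atan}{\left(\frac{3 t}{2} \right)}}{81}; value = - \frac{2405}{108} - \frac{116 \operatorname{atan}{\left(\frac{3}{4} \right)}}{81} - \frac{35 \log{\left(\frac{25}{12} \right)}}{48} - \frac{4 \log{\left(\frac{25}{36} \right)}}{9} + \frac{4 \log{\left(\frac{1105}{36} \right)}}{9} + \frac{116 \operatorname{atan}{\left(\frac{33}{4} \right)}}{81} + \frac{385 \log{\left(\frac{1105}{12} \right)}}{48}

Since d/dt undoes antidifferentiation here, F'(t) = f(t) is required of F(t).
F(t) = - \frac{t^{3} \log{\left(3 t^{2} + \frac{4}{3} \right)}}{6} + \frac{t^{3}}{9} + t^{2} \log{\left(3 t^{2} + \frac{4}{3} \right)} - t^{2} + t \log{\left(3 t^{2} + \frac{4}{3} \right)} - \frac{58 t}{27} + \frac{4 \log{\left(t^{2} + \frac{4}{9} \right)}}{9} + \frac{116 \operatorname{atan}{\left(\frac{3 t}{2} \right)}}{81} is an antiderivative of f.
Check: d/dt[- \frac{t^{3} \log{\left(3 t^{2} + \frac{4}{3} \right)}}{6} + \frac{t^{3}}{9} + t^{2} \log{\left(3 t^{2} + \frac{4}{3} \right)} - t^{2} + t \log{\left(3 t^{2} + \frac{4}{3} \right)} - \frac{58 t}{27} + \frac{4 \log{\left(t^{2} + \frac{4}{9} \right)}}{9} + \frac{116 \operatorname{atan}{\left(\frac{3 t}{2} \right)}}{81}] = - \frac{t^{2} \log{\left(3 t^{2} + \frac{4}{3} \right)}}{2} + 2 t \log{\left(3 t^{2} + \frac{4}{3} \right)} + \log{\left(3 t^{2} + \frac{4}{3} \right)}, which equals f(t).
F(11/2) = - \frac{5093}{216} + \frac{4 \log{\left(\frac{1105}{36} \right)}}{9} + \frac{116 \operatorname{atan}{\left(\frac{33}{4} \right)}}{81} + \frac{385 \log{\left(\frac{1105}{12} \right)}}{48}; F(1/2) = - \frac{283}{216} + \frac{4 \log{\left(\frac{25}{36} \right)}}{9} + \frac{35 \log{\left(\frac{25}{12} \right)}}{48} + \frac{116 \operatorname{atan}{\left(\frac{3}{4} \right)}}{81}.
Integral = F(11/2) - F(1/2) = - \frac{2405}{108} - \frac{116 \operatorname{atan}{\left(\frac{3}{4} \right)}}{81} - \frac{35 \log{\left(\frac{25}{12} \right)}}{48} - \frac{4 \log{\left(\frac{25}{36} \right)}}{9} + \frac{4 \log{\left(\frac{1105}{36} \right)}}{9} + \frac{116 \operatorname{atan}{\left(\frac{33}{4} \right)}}{81} + \frac{385 \log{\left(\frac{1105}{12} \right)}}{48}.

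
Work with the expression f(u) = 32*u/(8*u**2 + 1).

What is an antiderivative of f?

An antiderivative is F(u) = 2*log(4*u**2 + 1/2).

The substitution w = 4*u**2 + 1/2 works: f is exactly (dF/dw)*(dw/du) for that inner function.
Check: d/du[2*log(4*u**2 + 1/2)] = 32*u/(8*u**2 + 1) = f(u).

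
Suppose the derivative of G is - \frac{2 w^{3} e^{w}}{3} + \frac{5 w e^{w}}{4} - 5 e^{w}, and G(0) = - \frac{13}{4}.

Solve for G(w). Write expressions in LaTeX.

Recognize the product-rule pattern: G'(w) = u'v + uv' with u = - \frac{2 w^{3}}{3} + 2 w^{2} - \frac{11 w}{4} - \frac{9}{4}, v = e^{w}, so integration by parts undoes it.
A general antiderivative is \frac{\left(- 8 w^{3} + 24 w^{2} - 33 w - 27\right) e^{w}}{12} + C.
The condition gives C = - \frac{13}{4} - (- \frac{9}{4}) = -1.
So G(w) = - \frac{2 w^{3} e^{w}}{3} + 2 w^{2} e^{w} - \frac{11 w e^{w}}{4} - \frac{9 e^{w}}{4} - 1.
Check: d/dw[- \frac{2 w^{3} e^{w}}{3} + 2 w^{2} e^{w} - \frac{11 w e^{w}}{4} - \frac{9 e^{w}}{4} - 1] = - \frac{2 w^{3} e^{w}}{3} + \frac{5 w e^{w}}{4} - 5 e^{w} = G'(w).

G(w) = - \frac{2 w^{3} e^{w}}{3} + 2 w^{2} e^{w} - \frac{11 w e^{w}}{4} - \frac{9 e^{w}}{4} - 1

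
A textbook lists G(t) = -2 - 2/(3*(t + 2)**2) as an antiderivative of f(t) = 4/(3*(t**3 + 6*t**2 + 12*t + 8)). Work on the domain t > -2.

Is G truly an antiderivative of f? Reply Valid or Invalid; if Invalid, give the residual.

Valid - differentiating G returns exactly f.

d/dt[G] = 4/(3*t**3 + 18*t**2 + 36*t + 24)
This equals f(t) exactly, so the claim holds.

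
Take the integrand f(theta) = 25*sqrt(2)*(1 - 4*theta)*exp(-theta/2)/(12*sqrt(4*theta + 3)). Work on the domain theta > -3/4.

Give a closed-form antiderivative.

Recognize the product-rule pattern: f = u'v + uv' with u = 25*sqrt(2*theta + 3/2)/3, v = exp(-theta/2), so integration by parts undoes it.
Check: d/dtheta[25*sqrt(2)*sqrt(4*theta + 3)*exp(-theta/2)/6] = (-100*sqrt(2)*theta + 25*sqrt(2))*exp(-theta/2)/(12*sqrt(4*theta + 3)), which equals f(theta).

An antiderivative is F(theta) = 25*sqrt(2)*sqrt(4*theta + 3)*exp(-theta/2)/6.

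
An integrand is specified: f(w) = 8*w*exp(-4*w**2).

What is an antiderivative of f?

An antiderivative is F(w) = -exp(-4*w**2).

f matches the chain-rule pattern g'(h)*h' with inner function h(w) = -4*w**2; substituting u = h(w) collapses the integral.
Check: d/dw[-exp(-4*w**2)] = 8*w*exp(-4*w**2) = f(w).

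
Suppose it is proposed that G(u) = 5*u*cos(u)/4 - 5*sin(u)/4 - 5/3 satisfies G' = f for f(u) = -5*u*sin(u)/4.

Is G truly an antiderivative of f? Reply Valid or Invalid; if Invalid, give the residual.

Valid. The derivative of G reproduces f.

d/du[G] = -5*u*sin(u)/4
This equals f(u) exactly, so the claim holds.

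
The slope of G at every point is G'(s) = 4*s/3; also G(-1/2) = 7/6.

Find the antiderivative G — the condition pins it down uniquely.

G(s) = 2*s**2/3 + 1

Whatever form G(s) takes, its d/ds must return the stated G'(s).
A general antiderivative is 2*s**2/3 - 1 + C.
The condition gives C = 7/6 - (-5/6) = 2.
So G(s) = 2*s**2/3 + 1.
Check: d/ds[2*s**2/3 + 1] = 4*s/3 = G'(s).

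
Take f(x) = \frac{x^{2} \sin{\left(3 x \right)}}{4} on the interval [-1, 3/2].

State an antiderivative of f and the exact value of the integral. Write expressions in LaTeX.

A first test for any F(x): its x-derivative must equal f(x) identically.
F(x) = \frac{- 9 x^{2} \cos{\left(3 x \right)} + 6 x \sin{\left(3 x \right)} + 2 \cos{\left(3 x \right)}}{108} is an antiderivative of f.
Check: d/dx[\frac{- 9 x^{2} \cos{\left(3 x \right)} + 6 x \sin{\left(3 x \right)} + 2 \cos{\left(3 x \right)}}{108}] = \frac{x^{2} \sin{\left(3 x \right)}}{4} = f(x).
F(3/2) = \frac{\sin{\left(\frac{9}{2} \right)}}{12} - \frac{73 \cos{\left(\frac{9}{2} \right)}}{432}; F(-1) = \frac{\sin{\left(3 \right)}}{18} - \frac{7 \cos{\left(3 \right)}}{108}.
Integral = F(3/2) - F(-1) = \frac{\sin{\left(\frac{9}{2} \right)}}{12} + \frac{7 \cos{\left(3 \right)}}{108} - \frac{\sin{\left(3 \right)}}{18} - \frac{73 \cos{\left(\frac{9}{2} \right)}}{432}.

Antiderivative: F(x) = \frac{- 9 x^{2} \cos{\left(3 x \right)} + 6 x \sin{\left(3 x \right)} + 2 \cos{\left(3 x \right)}}{108}; value = \frac{\sin{\left(\frac{9}{2} \right)}}{12} + \frac{7 \cos{\left(3 \right)}}{108} - \frac{\sin{\left(3 \right)}}{18} - \frac{73 \cos{\left(\frac{9}{2} \right)}}{432}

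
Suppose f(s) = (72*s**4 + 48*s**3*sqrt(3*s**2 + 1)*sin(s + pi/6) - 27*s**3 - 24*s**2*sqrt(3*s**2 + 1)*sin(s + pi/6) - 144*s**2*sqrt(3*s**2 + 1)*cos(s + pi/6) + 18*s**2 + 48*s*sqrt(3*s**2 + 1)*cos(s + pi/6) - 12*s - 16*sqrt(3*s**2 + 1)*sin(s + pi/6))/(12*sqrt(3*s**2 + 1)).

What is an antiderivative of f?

An antiderivative is F(s) = -(-sqrt(3*s**2 + 1) + 8*cos(s + pi/6))*(6*s**3 - 3*s**2 - 2)/12.

f has the shape u'v + uv' for u = -sqrt(3*s**2 + 1)/4 + 2*cos(s + pi/6) and v = -2*s**3 + s**2 + 2/3 — it is the derivative of the product u*v.
Check: d/ds[-(-sqrt(3*s**2 + 1) + 8*cos(s + pi/6))*(6*s**3 - 3*s**2 - 2)/12] = (72*s**4 + 48*s**3*sqrt(3*s**2 + 1)*sin(s + pi/6) - 27*s**3 - 24*s**2*sqrt(3*s**2 + 1)*sin(s + pi/6) - 144*s**2*sqrt(3*s**2 + 1)*cos(s + pi/6) + 18*s**2 + 48*s*sqrt(3*s**2 + 1)*cos(s + pi/6) - 12*s - 16*sqrt(3*s**2 + 1)*sin(s + pi/6))/(12*sqrt(3*s**2 + 1)) = f(s).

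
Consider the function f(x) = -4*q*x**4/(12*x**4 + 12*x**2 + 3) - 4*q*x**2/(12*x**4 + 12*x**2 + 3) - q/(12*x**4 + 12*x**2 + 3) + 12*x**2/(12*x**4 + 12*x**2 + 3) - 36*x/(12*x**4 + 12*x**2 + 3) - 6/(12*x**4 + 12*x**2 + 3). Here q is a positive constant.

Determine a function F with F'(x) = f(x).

Integrate term by term and add the pieces.
Check: d/dx[-q*x/3 + (3 - 2*x)/(2*x**2 + 1)] = (-4*q*x**4 - 4*q*x**2 - q + 12*x**2 - 36*x - 6)/(12*x**4 + 12*x**2 + 3), which equals f(x).

An antiderivative is F(x) = -q*x/3 + (3 - 2*x)/(2*x**2 + 1).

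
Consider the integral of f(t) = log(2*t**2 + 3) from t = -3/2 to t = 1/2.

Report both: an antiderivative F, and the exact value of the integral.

Antiderivative: F(t) = t*log(2*t**2 + 3) - 2*t + sqrt(6)*atan(sqrt(6)*t/3); value = -4 + log(7/2)/2 + sqrt(6)*atan(sqrt(6)/6) + sqrt(6)*atan(sqrt(6)/2) + 3*log(15/2)/2

An antiderivative F(t) passes only if d/dt[F] lands on f(t) exactly.
F(t) = t*log(2*t**2 + 3) - 2*t + sqrt(6)*atan(sqrt(6)*t/3) is an antiderivative of f.
Check: d/dt[t*log(2*t**2 + 3) - 2*t + sqrt(6)*atan(sqrt(6)*t/3)] = log(2*t**2 + 3) = f(t).
F(1/2) = -1 + log(7/2)/2 + sqrt(6)*atan(sqrt(6)/6); F(-3/2) = -3*log(15/2)/2 - sqrt(6)*atan(sqrt(6)/2) + 3.
Integral = F(1/2) - F(-3/2) = -4 + log(7/2)/2 + sqrt(6)*atan(sqrt(6)/6) + sqrt(6)*atan(sqrt(6)/2) + 3*log(15/2)/2.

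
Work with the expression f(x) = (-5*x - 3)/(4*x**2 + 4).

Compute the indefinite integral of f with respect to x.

For F(x) to be correct the identity F'(x) - f(x) = 0 must hold.
Check: d/dx[(-5*log(x**2 + 1) - 6*atan(x))/8] = (-5*x - 3)/(4*x**2 + 4) = f(x).

F(x) = (-5*log(x**2 + 1) - 6*atan(x))/8 + C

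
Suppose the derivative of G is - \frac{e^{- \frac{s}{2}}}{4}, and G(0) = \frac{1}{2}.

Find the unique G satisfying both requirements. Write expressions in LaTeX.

A candidate passes only if d/ds[G] lands on the given G'(s) exactly.
A general antiderivative is \frac{e^{- \frac{s}{2}}}{2} + C.
The condition gives C = \frac{1}{2} - (\frac{1}{2}) = 0.
So G(s) = \frac{e^{- \frac{s}{2}}}{2}.
Check: d/ds[\frac{e^{- \frac{s}{2}}}{2}] = - \frac{e^{- \frac{s}{2}}}{4} = G'(s).

G(s) = \frac{e^{- \frac{s}{2}}}{2}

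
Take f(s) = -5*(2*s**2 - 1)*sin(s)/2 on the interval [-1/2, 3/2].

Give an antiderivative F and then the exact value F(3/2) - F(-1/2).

Antiderivative: F(s) = 5*s**2*cos(s) - 10*s*sin(s) - 25*cos(s)/2; value = -15*sin(3/2) - 5*cos(3/2)/4 + 5*sin(1/2) + 45*cos(1/2)/4

Any candidate F(s) must reproduce f(s) exactly when differentiated.
F(s) = 5*s**2*cos(s) - 10*s*sin(s) - 25*cos(s)/2 is an antiderivative of f.
Check: d/ds[5*s**2*cos(s) - 10*s*sin(s) - 25*cos(s)/2] = -5*s**2*sin(s) + 5*sin(s)/2, which equals f(s).
F(3/2) = -15*sin(3/2) - 5*cos(3/2)/4; F(-1/2) = -45*cos(1/2)/4 - 5*sin(1/2).
Integral = F(3/2) - F(-1/2) = -15*sin(3/2) - 5*cos(3/2)/4 + 5*sin(1/2) + 45*cos(1/2)/4.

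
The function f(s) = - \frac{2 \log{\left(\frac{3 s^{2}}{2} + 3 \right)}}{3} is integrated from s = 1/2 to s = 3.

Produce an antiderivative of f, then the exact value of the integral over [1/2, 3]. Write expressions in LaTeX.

An antiderivative F(s) passes only if d/ds[F] lands on f(s) exactly.
F(s) = - \frac{2 s \log{\left(\frac{3 s^{2}}{2} + 3 \right)}}{3} + \frac{4 s}{3} - \frac{4 \sqrt{2} \operatorname{atan}{\left(\frac{\sqrt{2} s}{2} \right)}}{3} is an antiderivative of f.
Check: d/ds[- \frac{2 s \log{\left(\frac{3 s^{2}}{2} + 3 \right)}}{3} + \frac{4 s}{3} - \frac{4 \sqrt{2} \operatorname{atan}{\left(\frac{\sqrt{2} s}{2} \right)}}{3}] = - \frac{2 \log{\left(\frac{s^{2}}{2} + 1 \right)}}{3} - \frac{2 \log{\left(3 \right)}}{3}, which equals f(s).
F(3) = - 2 \log{\left(\frac{33}{2} \right)} - \frac{4 \sqrt{2} \operatorname{atan}{\left(\frac{3 \sqrt{2}}{2} \right)}}{3} + 4; F(1/2) = - \frac{4 \sqrt{2} \operatorname{atan}{\left(\frac{\sqrt{2}}{4} \right)}}{3} - \frac{\log{\left(\frac{27}{8} \right)}}{3} + \frac{2}{3}.
Integral = F(3) - F(1/2) = - 2 \log{\left(\frac{33}{2} \right)} - \frac{4 \sqrt{2} \operatorname{atan}{\left(\frac{3 \sqrt{2}}{2} \right)}}{3} + \frac{\log{\left(\frac{27}{8} \right)}}{3} + \frac{4 \sqrt{2} \operatorname{atan}{\left(\frac{\sqrt{2}}{4} \right)}}{3} + \frac{10}{3}.

Antiderivative: F(s) = - \frac{2 s \log{\left(\frac{3 s^{2}}{2} + 3 \right)}}{3} + \frac{4 s}{3} - \frac{4 \sqrt{2} \operatorname{atan}{\left(\frac{\sqrt{2} s}{2} \right)}}{3}; value = - 2 \log{\left(\frac{33}{2} \right)} - \frac{4 \sqrt{2} \operatorname{atan}{\left(\frac{3 \sqrt{2}}{2} \right)}}{3} + \frac{\log{\left(\frac{27}{8} \right)}}{3} + \frac{4 \sqrt{2} \operatorname{atan}{\left(\frac{\sqrt{2}}{4} \right)}}{3} + \frac{10}{3}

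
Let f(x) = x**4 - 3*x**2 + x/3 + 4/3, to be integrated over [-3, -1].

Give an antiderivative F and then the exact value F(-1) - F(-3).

Integrate term by term and add the pieces.
F(x) = x**5/5 - x**3 + x**2/6 + 4*x/3 is an antiderivative of f.
Check: d/dx[x**5/5 - x**3 + x**2/6 + 4*x/3] = x**4 - 3*x**2 + x/3 + 4/3 = f(x).
F(-1) = -11/30; F(-3) = -241/10.
Integral = F(-1) - F(-3) = 356/15.

Antiderivative: F(x) = x**5/5 - x**3 + x**2/6 + 4*x/3; value = 356/15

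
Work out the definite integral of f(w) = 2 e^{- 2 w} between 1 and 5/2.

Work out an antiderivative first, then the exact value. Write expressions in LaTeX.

Antiderivative: F(w) = - e^{- 2 w}; value = - \frac{1}{e^{5}} + e^{-2}

Any candidate F(w) must reproduce f(w) exactly when differentiated.
F(w) = - e^{- 2 w} is an antiderivative of f.
Check: d/dw[- e^{- 2 w}] = 2 e^{- 2 w} = f(w).
F(5/2) = - \frac{1}{e^{5}}; F(1) = - \frac{1}{e^{2}}.
Integral = F(5/2) - F(1) = - \frac{1}{e^{5}} + e^{-2}.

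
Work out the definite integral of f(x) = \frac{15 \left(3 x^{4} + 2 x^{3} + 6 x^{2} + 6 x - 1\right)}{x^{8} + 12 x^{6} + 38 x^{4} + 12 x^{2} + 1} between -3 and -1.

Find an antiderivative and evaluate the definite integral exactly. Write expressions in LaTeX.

Antiderivative: F(x) = - \frac{5 x}{\frac{x^{4}}{3} + 2 x^{2} + \frac{1}{3}} - \frac{5}{\frac{2 x^{4}}{3} + 4 x^{2} + \frac{2}{3}}; value = \frac{45}{68}

Recognize the product-rule pattern: f = u'v + uv' with u = \frac{1}{\frac{x^{4}}{3} + 2 x^{2} + \frac{1}{3}}, v = - 5 x - \frac{5}{2}, so integration by parts undoes it.
F(x) = - \frac{5 x}{\frac{x^{4}}{3} + 2 x^{2} + \frac{1}{3}} - \frac{5}{\frac{2 x^{4}}{3} + 4 x^{2} + \frac{2}{3}} is an antiderivative of f.
Check: d/dx[- \frac{5 x}{\frac{x^{4}}{3} + 2 x^{2} + \frac{1}{3}} - \frac{5}{\frac{2 x^{4}}{3} + 4 x^{2} + \frac{2}{3}}] = \frac{45 x^{4} + 30 x^{3} + 90 x^{2} + 90 x - 15}{x^{8} + 12 x^{6} + 38 x^{4} + 12 x^{2} + 1}, which equals f(x).
F(-1) = \frac{15}{16}; F(-3) = \frac{75}{272}.
Integral = F(-1) - F(-3) = \frac{45}{68}.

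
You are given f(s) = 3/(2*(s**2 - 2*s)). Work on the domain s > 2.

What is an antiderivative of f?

The denominator factors as 2*s*(s - 2); partial fractions split f into directly integrable pieces: 3/(4*(s - 2)) - 3/(4*s).
Check: d/ds[-3*log(s)/4 + 3*log(s - 2)/4] = 3/(2*s**2 - 4*s), which equals f(s).

An antiderivative is F(s) = -3*log(s)/4 + 3*log(s - 2)/4.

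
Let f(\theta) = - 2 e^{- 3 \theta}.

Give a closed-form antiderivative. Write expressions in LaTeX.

An antiderivative is F(\theta) = \frac{2 e^{- 3 \theta}}{3}.

A first test for any F(\theta): its \theta-derivative must equal f(\theta) identically.
Check: d/d\theta[\frac{2 e^{- 3 \theta}}{3}] = - 2 e^{- 3 \theta} = f(\theta).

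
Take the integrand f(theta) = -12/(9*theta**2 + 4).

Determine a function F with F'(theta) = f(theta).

An antiderivative is F(theta) = -2*atan(3*theta/2).

Check any antiderivative F(theta) by computing F'(theta) and comparing it with f(theta).
Check: d/dtheta[-2*atan(3*theta/2)] = -12/(9*theta**2 + 4) = f(theta).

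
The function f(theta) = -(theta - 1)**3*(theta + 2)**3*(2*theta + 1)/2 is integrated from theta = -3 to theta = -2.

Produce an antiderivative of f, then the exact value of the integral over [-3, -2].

The substitution u = theta**2/2 + theta/2 - 1 works: f is exactly (dF/du)*(du/dtheta) for that inner function.
F(theta) = -(theta - 1)**4*(theta + 2)**4/8 is an antiderivative of f.
Check: d/dtheta[-(theta - 1)**4*(theta + 2)**4/8] = -theta**7 - 7*theta**6/2 + 3*theta**5/2 + 25*theta**4/2 - theta**3/2 - 15*theta**2 + 2*theta + 4, which equals f(theta).
F(-2) = 0; F(-3) = -32.
Integral = F(-2) - F(-3) = 32.

Antiderivative: F(theta) = -(theta - 1)**4*(theta + 2)**4/8; value = 32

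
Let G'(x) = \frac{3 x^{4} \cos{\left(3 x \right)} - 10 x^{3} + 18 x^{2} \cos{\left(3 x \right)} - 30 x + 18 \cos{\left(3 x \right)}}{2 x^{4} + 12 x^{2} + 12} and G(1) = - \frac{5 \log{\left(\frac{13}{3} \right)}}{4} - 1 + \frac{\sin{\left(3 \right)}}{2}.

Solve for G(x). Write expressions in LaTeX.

G(x) = - \frac{5 \log{\left(\frac{x^{4}}{3} + 2 x^{2} + 2 \right)}}{4} + \frac{\sin{\left(3 x \right)}}{2} - 1

Check a candidate G(x) by differentiating: d/dx[G] must match the given G'(x).
A general antiderivative is - \frac{5 \log{\left(\frac{x^{4}}{3} + 2 x^{2} + 2 \right)}}{4} + \frac{\sin{\left(3 x \right)}}{2} + C.
The condition gives C = - \frac{5 \log{\left(\frac{13}{3} \right)}}{4} - 1 + \frac{\sin{\left(3 \right)}}{2} - (- \frac{5 \log{\left(\frac{13}{3} \right)}}{4} + \frac{\sin{\left(3 \right)}}{2}) = -1.
So G(x) = - \frac{5 \log{\left(\frac{x^{4}}{3} + 2 x^{2} + 2 \right)}}{4} + \frac{\sin{\left(3 x \right)}}{2} - 1.
Check: d/dx[- \frac{5 \log{\left(\frac{x^{4}}{3} + 2 x^{2} + 2 \right)}}{4} + \frac{\sin{\left(3 x \right)}}{2} - 1] = \frac{3 x^{4} \cos{\left(3 x \right)} - 10 x^{3} + 18 x^{2} \cos{\left(3 x \right)} - 30 x + 18 \cos{\left(3 x \right)}}{2 x^{4} + 12 x^{2} + 12} = G'(x).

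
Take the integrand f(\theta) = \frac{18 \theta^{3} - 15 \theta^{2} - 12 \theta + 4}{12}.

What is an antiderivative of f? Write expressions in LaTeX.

An antiderivative is F(\theta) = \frac{3 \theta^{4}}{8} - \frac{5 \theta^{3}}{12} - \frac{\theta^{2}}{2} + \frac{\theta}{3}.

Since d/d\theta undoes antidifferentiation here, F'(\theta) = f(\theta) is required of F(\theta).
Check: d/d\theta[\frac{3 \theta^{4}}{8} - \frac{5 \theta^{3}}{12} - \frac{\theta^{2}}{2} + \frac{\theta}{3}] = \frac{3 \theta^{3}}{2} - \frac{5 \theta^{2}}{4} - \theta + \frac{1}{3}, which equals f(\theta).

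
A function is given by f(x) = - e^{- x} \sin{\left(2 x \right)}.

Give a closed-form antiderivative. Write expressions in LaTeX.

An antiderivative is F(x) = \frac{\left(\sin{\left(2 x \right)} + 2 \cos{\left(2 x \right)}\right) e^{- x}}{5}.

Any candidate F(x) must reproduce f(x) exactly when differentiated.
Check: d/dx[\frac{\left(\sin{\left(2 x \right)} + 2 \cos{\left(2 x \right)}\right) e^{- x}}{5}] = - e^{- x} \sin{\left(2 x \right)} = f(x).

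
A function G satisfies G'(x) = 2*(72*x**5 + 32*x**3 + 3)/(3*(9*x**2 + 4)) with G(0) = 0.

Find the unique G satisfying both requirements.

G(x) = 4*x**4/3 + atan(3*x/2)/3

Check a candidate G(x) by differentiating: d/dx[G] must match the given G'(x).
A general antiderivative is 4*x**4/3 + atan(3*x/2)/3 + C.
The condition gives C = 0 - (0) = 0.
So G(x) = 4*x**4/3 + atan(3*x/2)/3.
Check: d/dx[4*x**4/3 + atan(3*x/2)/3] = (144*x**5 + 64*x**3 + 6)/(27*x**2 + 12), which equals G'(x).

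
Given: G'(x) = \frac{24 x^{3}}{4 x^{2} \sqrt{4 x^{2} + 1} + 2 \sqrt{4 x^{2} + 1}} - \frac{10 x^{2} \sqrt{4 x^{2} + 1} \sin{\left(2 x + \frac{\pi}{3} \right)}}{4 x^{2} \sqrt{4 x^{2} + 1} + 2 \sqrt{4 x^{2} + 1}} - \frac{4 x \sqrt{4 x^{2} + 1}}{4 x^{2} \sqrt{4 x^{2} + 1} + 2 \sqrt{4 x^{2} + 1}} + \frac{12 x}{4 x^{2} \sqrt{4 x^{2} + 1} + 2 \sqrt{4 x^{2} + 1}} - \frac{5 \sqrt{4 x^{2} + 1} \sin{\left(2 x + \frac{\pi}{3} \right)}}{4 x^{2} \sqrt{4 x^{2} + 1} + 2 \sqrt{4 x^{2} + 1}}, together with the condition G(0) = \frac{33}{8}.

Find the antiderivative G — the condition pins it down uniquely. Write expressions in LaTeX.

Integrate term by term and add the pieces.
A general antiderivative is \frac{3 \sqrt{4 x^{2} + 1}}{2} - \frac{\log{\left(2 x^{2} + 1 \right)}}{2} + \frac{5 \cos{\left(2 x + \frac{\pi}{3} \right)}}{4} + C.
The condition gives C = \frac{33}{8} - (\frac{17}{8}) = 2.
So G(x) = \frac{3 \sqrt{4 x^{2} + 1}}{2} - \frac{\log{\left(2 x^{2} + 1 \right)}}{2} + \frac{5 \cos{\left(2 x + \frac{\pi}{3} \right)}}{4} + 2.
Check: d/dx[\frac{3 \sqrt{4 x^{2} + 1}}{2} - \frac{\log{\left(2 x^{2} + 1 \right)}}{2} + \frac{5 \cos{\left(2 x + \frac{\pi}{3} \right)}}{4} + 2] = \frac{24 x^{3} - 10 x^{2} \sqrt{4 x^{2} + 1} \sin{\left(2 x + \frac{\pi}{3} \right)} - 4 x \sqrt{4 x^{2} + 1} + 12 x - 5 \sqrt{4 x^{2} + 1} \sin{\left(2 x + \frac{\pi}{3} \right)}}{4 x^{2} \sqrt{4 x^{2} + 1} + 2 \sqrt{4 x^{2} + 1}}, which equals G'(x).

G(x) = \frac{3 \sqrt{4 x^{2} + 1}}{2} - \frac{\log{\left(2 x^{2} + 1 \right)}}{2} + \frac{5 \cos{\left(2 x + \frac{\pi}{3} \right)}}{4} + 2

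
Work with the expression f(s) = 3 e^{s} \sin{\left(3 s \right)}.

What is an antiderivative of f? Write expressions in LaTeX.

An antiderivative is F(s) = - \frac{3 \left(- \sin{\left(3 s \right)} + 3 \cos{\left(3 s \right)}\right) e^{s}}{10}.

Whatever form F(s) takes, F'(s) = f(s) is non-negotiable.
Check: d/ds[- \frac{3 \left(- \sin{\left(3 s \right)} + 3 \cos{\left(3 s \right)}\right) e^{s}}{10}] = 3 e^{s} \sin{\left(3 s \right)} = f(s).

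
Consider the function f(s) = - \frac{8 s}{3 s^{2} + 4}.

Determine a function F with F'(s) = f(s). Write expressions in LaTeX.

An antiderivative is F(s) = - 2 \log{\left(\frac{3 s^{2}}{2} + 2 \right)} + \frac{2 \log{\left(3 s^{2} + 4 \right)}}{3}.

A first test for any F(s): its s-derivative must equal f(s) identically.
Check: d/ds[- 2 \log{\left(\frac{3 s^{2}}{2} + 2 \right)} + \frac{2 \log{\left(3 s^{2} + 4 \right)}}{3}] = - \frac{8 s}{3 s^{2} + 4} = f(s).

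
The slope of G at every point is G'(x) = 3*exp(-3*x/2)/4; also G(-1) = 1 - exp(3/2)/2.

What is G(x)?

G(x) = 1 - exp(-3*x/2)/2

The proposed G(x) is checked by its d/dx: the result must match the given G'(x).
A general antiderivative is -exp(-3*x/2)/2 + C.
The condition gives C = 1 - exp(3/2)/2 - (-exp(3/2)/2) = 1.
So G(x) = 1 - exp(-3*x/2)/2.
Check: d/dx[1 - exp(-3*x/2)/2] = 3*exp(-3*x/2)/4 = G'(x).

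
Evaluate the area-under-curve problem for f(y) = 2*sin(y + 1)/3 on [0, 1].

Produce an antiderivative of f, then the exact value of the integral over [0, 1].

A candidate is checked by its d/dy: the result must match f(y).
F(y) = -2*cos(y + 1)/3 is an antiderivative of f.
Check: d/dy[-2*cos(y + 1)/3] = 2*sin(y + 1)/3 = f(y).
F(1) = -2*cos(2)/3; F(0) = -2*cos(1)/3.
Integral = F(1) - F(0) = -2*cos(2)/3 + 2*cos(1)/3.

Antiderivative: F(y) = -2*cos(y + 1)/3; value = -2*cos(2)/3 + 2*cos(1)/3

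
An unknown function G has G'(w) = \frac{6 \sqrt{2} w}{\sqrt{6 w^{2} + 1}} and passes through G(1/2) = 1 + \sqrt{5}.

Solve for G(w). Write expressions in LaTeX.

The substitution u = 3 w^{2} + \frac{1}{2} works: G'(w) is exactly (dG/du)*(du/dw) for that inner function.
A general antiderivative is 2 \sqrt{3 w^{2} + \frac{1}{2}} + C.
The condition gives C = 1 + \sqrt{5} - (\sqrt{5}) = 1.
So G(w) = 2 \sqrt{3 w^{2} + \frac{1}{2}} + 1.
Check: d/dw[2 \sqrt{3 w^{2} + \frac{1}{2}} + 1] = \frac{6 \sqrt{2} w}{\sqrt{6 w^{2} + 1}} = G'(w).

G(w) = 2 \sqrt{3 w^{2} + \frac{1}{2}} + 1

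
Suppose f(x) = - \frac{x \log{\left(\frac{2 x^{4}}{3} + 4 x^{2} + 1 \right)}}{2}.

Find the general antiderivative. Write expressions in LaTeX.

Any candidate F(x) must reproduce f(x) exactly when differentiated.
Check: d/dx[\frac{- 2 x^{2} \log{\left(\frac{2 x^{4}}{3} + 4 x^{2} + 1 \right)} + 4 x^{2} + \left(-6 + \sqrt{30}\right) \log{\left(x^{2} - \frac{\sqrt{30}}{2} + 3 \right)} + \left(-6 - \sqrt{30}\right) \log{\left(x^{2} + \frac{\sqrt{30}}{2} + 3 \right)}}{8}] = - \frac{x \log{\left(\frac{2 x^{4}}{3} + 4 x^{2} + 1 \right)}}{2} = f(x).

F(x) = \frac{- 2 x^{2} \log{\left(\frac{2 x^{4}}{3} + 4 x^{2} + 1 \right)} + 4 x^{2} + \left(-6 + \sqrt{30}\right) \log{\left(x^{2} - \frac{\sqrt{30}}{2} + 3 \right)} + \left(-6 - \sqrt{30}\right) \log{\left(x^{2} + \frac{\sqrt{30}}{2} + 3 \right)}}{8} + C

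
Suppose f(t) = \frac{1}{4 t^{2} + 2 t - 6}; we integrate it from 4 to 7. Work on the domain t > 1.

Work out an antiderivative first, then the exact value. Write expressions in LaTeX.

Factor the denominator (2 \left(t - 1\right) \left(2 t + 3\right)) and decompose: f = - \frac{1}{5 \left(2 t + 3\right)} + \frac{1}{10 \left(t - 1\right)}; each piece integrates to a log, atan, or power term.
F(t) = \frac{\log{\left(t - 1 \right)}}{10} - \frac{\log{\left(t + \frac{3}{2} \right)}}{10} is an antiderivative of f.
Check: d/dt[\frac{\log{\left(t - 1 \right)}}{10} - \frac{\log{\left(t + \frac{3}{2} \right)}}{10}] = \frac{1}{4 t^{2} + 2 t - 6} = f(t).
F(7) = - \frac{\log{\left(\frac{17}{2} \right)}}{10} + \frac{\log{\left(6 \right)}}{10}; F(4) = - \frac{\log{\left(\frac{11}{2} \right)}}{10} + \frac{\log{\left(3 \right)}}{10}.
Integral = F(7) - F(4) = - \frac{\log{\left(\frac{17}{2} \right)}}{10} - \frac{\log{\left(3 \right)}}{10} + \frac{\log{\left(\frac{11}{2} \right)}}{10} + \frac{\log{\left(6 \right)}}{10}.

Antiderivative: F(t) = \frac{\log{\left(t - 1 \right)}}{10} - \frac{\log{\left(t + \frac{3}{2} \right)}}{10}; value = - \frac{\log{\left(\frac{17}{2} \right)}}{10} - \frac{\log{\left(3 \right)}}{10} + \frac{\log{\left(\frac{11}{2} \right)}}{10} + \frac{\log{\left(6 \right)}}{10}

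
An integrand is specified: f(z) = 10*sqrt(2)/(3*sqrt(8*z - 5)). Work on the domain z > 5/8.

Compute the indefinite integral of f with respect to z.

A candidate is checked by its d/dz: the result must match f(z).
Check: d/dz[5*sqrt(4*z - 5/2)/3] = 10*sqrt(2)/(3*sqrt(8*z - 5)) = f(z).

F(z) = 5*sqrt(4*z - 5/2)/3 + C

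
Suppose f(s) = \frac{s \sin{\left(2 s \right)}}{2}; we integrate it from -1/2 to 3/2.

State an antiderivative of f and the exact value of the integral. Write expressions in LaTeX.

Antiderivative: F(s) = \frac{- 2 s \cos{\left(2 s \right)} + \sin{\left(2 s \right)}}{8}; value = - \frac{\cos{\left(1 \right)}}{8} + \frac{\sin{\left(3 \right)}}{8} + \frac{\sin{\left(1 \right)}}{8} - \frac{3 \cos{\left(3 \right)}}{8}

Recover f(s) by differentiating a candidate F(s); any mismatch rules it out.
F(s) = \frac{- 2 s \cos{\left(2 s \right)} + \sin{\left(2 s \right)}}{8} is an antiderivative of f.
Check: d/ds[\frac{- 2 s \cos{\left(2 s \right)} + \sin{\left(2 s \right)}}{8}] = \frac{s \sin{\left(2 s \right)}}{2} = f(s).
F(3/2) = \frac{\sin{\left(3 \right)}}{8} - \frac{3 \cos{\left(3 \right)}}{8}; F(-1/2) = - \frac{\sin{\left(1 \right)}}{8} + \frac{\cos{\left(1 \right)}}{8}.
Integral = F(3/2) - F(-1/2) = - \frac{\cos{\left(1 \right)}}{8} + \frac{\sin{\left(3 \right)}}{8} + \frac{\sin{\left(1 \right)}}{8} - \frac{3 \cos{\left(3 \right)}}{8}.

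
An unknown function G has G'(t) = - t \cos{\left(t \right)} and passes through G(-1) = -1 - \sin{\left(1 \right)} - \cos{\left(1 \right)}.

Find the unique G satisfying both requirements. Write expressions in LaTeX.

G(t) = - t \sin{\left(t \right)} - \cos{\left(t \right)} - 1

Any candidate G(t) must reproduce the stated G'(t) exactly.
A general antiderivative is - t \sin{\left(t \right)} - \cos{\left(t \right)} + C.
The condition gives C = -1 - \sin{\left(1 \right)} - \cos{\left(1 \right)} - (- \sin{\left(1 \right)} - \cos{\left(1 \right)}) = -1.
So G(t) = - t \sin{\left(t \right)} - \cos{\left(t \right)} - 1.
Check: d/dt[- t \sin{\left(t \right)} - \cos{\left(t \right)} - 1] = - t \cos{\left(t \right)} = G'(t).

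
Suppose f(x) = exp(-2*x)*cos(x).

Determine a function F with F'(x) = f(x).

Whatever form F(x) takes, F'(x) = f(x) is non-negotiable.
Check: d/dx[exp(-2*x)*sin(x)/5 - 2*exp(-2*x)*cos(x)/5] = exp(-2*x)*cos(x) = f(x).

An antiderivative is F(x) = exp(-2*x)*sin(x)/5 - 2*exp(-2*x)*cos(x)/5.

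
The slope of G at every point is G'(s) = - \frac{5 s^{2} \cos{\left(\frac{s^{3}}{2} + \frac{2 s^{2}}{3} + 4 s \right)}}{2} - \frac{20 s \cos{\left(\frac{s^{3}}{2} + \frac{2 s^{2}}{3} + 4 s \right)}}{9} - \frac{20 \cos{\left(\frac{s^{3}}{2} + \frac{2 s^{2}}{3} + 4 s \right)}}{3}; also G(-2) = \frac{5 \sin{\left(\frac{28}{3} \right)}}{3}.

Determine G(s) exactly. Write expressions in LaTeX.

G'(s) matches the chain-rule pattern g'(h)*h' with inner function h(s) = \frac{s^{3}}{2} + \frac{2 s^{2}}{3} + 4 s; substituting u = h(s) collapses the integral.
A general antiderivative is - \frac{5 \sin{\left(\frac{s^{3}}{2} + \frac{2 s^{2}}{3} + 4 s \right)}}{3} + C.
The condition gives C = \frac{5 \sin{\left(\frac{28}{3} \right)}}{3} - (\frac{5 \sin{\left(\frac{28}{3} \right)}}{3}) = 0.
So G(s) = - \frac{5 \sin{\left(\frac{s^{3}}{2} + \frac{2 s^{2}}{3} + 4 s \right)}}{3}.
Check: d/ds[- \frac{5 \sin{\left(\frac{s^{3}}{2} + \frac{2 s^{2}}{3} + 4 s \right)}}{3}] = - \frac{5 s^{2} \cos{\left(\frac{s^{3}}{2} + \frac{2 s^{2}}{3} + 4 s \right)}}{2} - \frac{20 s \cos{\left(\frac{s^{3}}{2} + \frac{2 s^{2}}{3} + 4 s \right)}}{9} - \frac{20 \cos{\left(\frac{s^{3}}{2} + \frac{2 s^{2}}{3} + 4 s \right)}}{3} = G'(s).

G(s) = - \frac{5 \sin{\left(\frac{s^{3}}{2} + \frac{2 s^{2}}{3} + 4 s \right)}}{3}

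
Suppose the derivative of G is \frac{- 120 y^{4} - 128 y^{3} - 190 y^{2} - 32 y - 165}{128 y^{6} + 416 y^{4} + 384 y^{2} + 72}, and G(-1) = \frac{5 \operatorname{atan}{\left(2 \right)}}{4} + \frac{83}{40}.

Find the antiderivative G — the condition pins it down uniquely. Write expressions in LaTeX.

Check a candidate G(y) by differentiating: d/dy[G] must match the given G'(y).
A general antiderivative is \frac{\frac{5 y}{4} + 2}{4 y^{2} + 6} - \frac{5 \operatorname{atan}{\left(2 y \right)}}{4} + C.
The condition gives C = \frac{5 \operatorname{atan}{\left(2 \right)}}{4} + \frac{83}{40} - (\frac{3}{40} + \frac{5 \operatorname{atan}{\left(2 \right)}}{4}) = 2.
So G(y) = \frac{5 y}{16 y^{2} + 24} - \frac{5 \operatorname{atan}{\left(2 y \right)}}{4} + 2 + \frac{2}{4 y^{2} + 6}.
Check: d/dy[\frac{5 y}{16 y^{2} + 24} - \frac{5 \operatorname{atan}{\left(2 y \right)}}{4} + 2 + \frac{2}{4 y^{2} + 6}] = \frac{- 120 y^{4} - 128 y^{3} - 190 y^{2} - 32 y - 165}{128 y^{6} + 416 y^{4} + 384 y^{2} + 72} = G'(y).

G(y) = \frac{5 y}{16 y^{2} + 24} - \frac{5 \operatorname{atan}{\left(2 y \right)}}{4} + 2 + \frac{2}{4 y^{2} + 6}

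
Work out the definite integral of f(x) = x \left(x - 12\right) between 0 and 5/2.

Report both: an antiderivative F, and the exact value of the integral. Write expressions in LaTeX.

Recover f(x) by differentiating a candidate F(x); any mismatch rules it out.
F(x) = \frac{x^{3}}{3} - 6 x^{2} is an antiderivative of f.
Check: d/dx[\frac{x^{3}}{3} - 6 x^{2}] = x^{2} - 12 x, which equals f(x).
F(5/2) = - \frac{775}{24}; F(0) = 0.
Integral = F(5/2) - F(0) = - \frac{775}{24}.

Antiderivative: F(x) = \frac{x^{3}}{3} - 6 x^{2}; value = - \frac{775}{24}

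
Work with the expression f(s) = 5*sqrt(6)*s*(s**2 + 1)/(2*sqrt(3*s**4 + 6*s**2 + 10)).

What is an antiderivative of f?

The substitution u = s**4/2 + s**2 + 5/3 works: f is exactly (dF/du)*(du/ds) for that inner function.
Check: d/ds[5*sqrt(s**4/2 + s**2 + 5/3)/2] = (5*sqrt(6)*s**3 + 5*sqrt(6)*s)/(2*sqrt(3*s**4 + 6*s**2 + 10)), which equals f(s).

An antiderivative is F(s) = 5*sqrt(s**4/2 + s**2 + 5/3)/2.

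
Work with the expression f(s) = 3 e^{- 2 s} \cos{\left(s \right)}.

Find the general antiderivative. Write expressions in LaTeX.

F(s) = \frac{\left(3 \sin{\left(s \right)} - 6 \cos{\left(s \right)}\right) e^{- 2 s}}{5} + C

A candidate is checked by its d/ds: the result must match f(s).
Check: d/ds[\frac{\left(3 \sin{\left(s \right)} - 6 \cos{\left(s \right)}\right) e^{- 2 s}}{5}] = 3 e^{- 2 s} \cos{\left(s \right)} = f(s).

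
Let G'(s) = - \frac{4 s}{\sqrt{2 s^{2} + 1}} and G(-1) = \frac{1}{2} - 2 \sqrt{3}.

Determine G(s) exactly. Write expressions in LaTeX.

G'(s) matches the chain-rule pattern g'(h)*h' with inner function h(s) = 2 s^{2} + 1; substituting u = h(s) collapses the integral.
A general antiderivative is - 2 \sqrt{2 s^{2} + 1} + C.
The condition gives C = \frac{1}{2} - 2 \sqrt{3} - (- 2 \sqrt{3}) = \frac{1}{2}.
So G(s) = \frac{1}{2} - 2 \sqrt{2 s^{2} + 1}.
Check: d/ds[\frac{1}{2} - 2 \sqrt{2 s^{2} + 1}] = - \frac{4 s}{\sqrt{2 s^{2} + 1}} = G'(s).

G(s) = \frac{1}{2} - 2 \sqrt{2 s^{2} + 1}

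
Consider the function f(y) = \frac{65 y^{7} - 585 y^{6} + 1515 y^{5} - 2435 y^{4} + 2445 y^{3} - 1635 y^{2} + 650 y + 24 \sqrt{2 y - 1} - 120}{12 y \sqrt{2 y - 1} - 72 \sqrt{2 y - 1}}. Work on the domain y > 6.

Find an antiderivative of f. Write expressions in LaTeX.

Since d/dy undoes antidifferentiation here, F'(y) = f(y) is required of F(y).
Check: d/dy[- \frac{5 \sqrt{2 y - 1} \left(- y^{2} + y - 1\right)^{3}}{12} + 2 \log{\left(\frac{y}{2} - 3 \right)}] = \frac{65 y^{7} - 585 y^{6} + 1515 y^{5} - 2435 y^{4} + 2445 y^{3} - 1635 y^{2} + 650 y + 24 \sqrt{2 y - 1} - 120}{12 y \sqrt{2 y - 1} - 72 \sqrt{2 y - 1}} = f(y).

An antiderivative is F(y) = - \frac{5 \sqrt{2 y - 1} \left(- y^{2} + y - 1\right)^{3}}{12} + 2 \log{\left(\frac{y}{2} - 3 \right)}.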